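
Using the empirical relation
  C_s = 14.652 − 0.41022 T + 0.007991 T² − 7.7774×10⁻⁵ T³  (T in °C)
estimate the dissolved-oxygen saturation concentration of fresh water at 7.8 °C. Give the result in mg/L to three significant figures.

C_s = 14.652 − 0.41022×7.8 + 0.007991×7.8² − 7.7774×10⁻⁵×7.8³ = 11.90 mg/L.

C_s ≈ 11.9 mg/L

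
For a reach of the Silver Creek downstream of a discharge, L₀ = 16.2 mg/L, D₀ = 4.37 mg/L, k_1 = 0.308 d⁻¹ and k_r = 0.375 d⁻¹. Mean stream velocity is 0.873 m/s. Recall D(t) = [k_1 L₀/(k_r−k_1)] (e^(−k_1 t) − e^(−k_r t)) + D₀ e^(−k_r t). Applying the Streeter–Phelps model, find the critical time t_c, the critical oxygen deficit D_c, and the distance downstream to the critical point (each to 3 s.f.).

t_c ≈ 2.04 d; D_c ≈ 7.11 mg/L; x_c ≈ 154 km

With k_r/k_1 = 1.218 and 1 − D₀(k_r−k_1)/(k_1 L₀) = 0.9413,
t_c = ln(1.218 × 0.9413) / (0.375 − 0.308) = ln(1.146) / 0.06700 = 0.1364/0.06700 = 2.035 d.
L(t_c) = L₀ e^(−k_1 t_c) = 16.2 × 0.5343 = 8.655 mg/L, and at the critical point k_r D_c = k_1 L, so D_c = (0.308/0.375) × 8.655 = 7.109 mg/L.
x_c = v t_c = 0.873 m/s × 2.035 d × 86400 s/d = 153500 m ≈ 154 km.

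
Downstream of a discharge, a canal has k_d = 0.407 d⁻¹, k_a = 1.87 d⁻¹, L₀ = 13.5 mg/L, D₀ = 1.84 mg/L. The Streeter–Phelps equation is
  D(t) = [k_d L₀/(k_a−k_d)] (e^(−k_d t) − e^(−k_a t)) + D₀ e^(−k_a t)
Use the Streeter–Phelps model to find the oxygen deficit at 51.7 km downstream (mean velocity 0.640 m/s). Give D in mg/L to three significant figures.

D ≈ 2.23 mg/L

Travel time t = x/v = 51.7 km / (0.640 m/s) = 51700 m / 0.640 m/s = 80780 s = 0.9350 d.
k_d L₀/(k_a−k_d) = 0.407×13.5/(1.87−0.407) = 5.494/1.463 = 3.756 mg/L.
e^(−k_d t) = e^(−0.407×0.9350) = 0.6835; e^(−k_a t) = e^(−1.87×0.9350) = 0.1741.
D = 3.756 × (0.6835 − 0.1741) + 1.84 × 0.1741 = 1.913 + 0.3203 = 2.234 mg/L.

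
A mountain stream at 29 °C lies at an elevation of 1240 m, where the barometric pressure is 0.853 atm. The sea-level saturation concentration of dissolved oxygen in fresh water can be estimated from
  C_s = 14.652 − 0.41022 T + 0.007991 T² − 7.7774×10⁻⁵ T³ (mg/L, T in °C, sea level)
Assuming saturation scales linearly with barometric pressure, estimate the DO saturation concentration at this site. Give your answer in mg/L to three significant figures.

At sea level: C_s = 14.652 − 0.41022×29 + 0.007991×29² − 7.7774×10⁻⁵×29³ = 7.579 mg/L.
Pressure correction: C_s' = 7.579 × 0.853 = 6.465 mg/L.

C_s ≈ 6.47 mg/L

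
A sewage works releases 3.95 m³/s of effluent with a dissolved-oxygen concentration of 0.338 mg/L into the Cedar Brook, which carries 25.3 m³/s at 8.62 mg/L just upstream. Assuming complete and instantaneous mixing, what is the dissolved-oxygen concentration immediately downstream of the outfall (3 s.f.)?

7.50 mg/L

Flow-weighted mixing: C = (Q_r C_r + Q_w C_w)/(Q_r + Q_w)
= (25.3×8.62 + 3.95×0.338)/(25.3 + 3.95) = 219.4/29.25 = 7.502 mg/L.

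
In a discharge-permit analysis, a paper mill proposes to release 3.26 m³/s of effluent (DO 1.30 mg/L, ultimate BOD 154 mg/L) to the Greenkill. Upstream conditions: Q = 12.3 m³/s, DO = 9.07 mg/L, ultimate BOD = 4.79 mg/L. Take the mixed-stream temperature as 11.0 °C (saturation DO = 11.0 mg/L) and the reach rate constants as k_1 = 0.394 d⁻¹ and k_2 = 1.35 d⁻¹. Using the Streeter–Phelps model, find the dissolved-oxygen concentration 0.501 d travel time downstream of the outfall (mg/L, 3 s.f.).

DO ≈ 4.55 mg/L

Mixed DO = (12.3×9.07 + 3.26×1.30)/(12.3+3.26) = 115.8/15.56 = 7.442 mg/L.
Mixed L₀ = (12.3×4.79 + 3.26×154)/(15.56) = 561.0/15.56 = 36.05 mg/L.
Initial deficit D₀ = C_s − DO₀ = 11.0 − 7.442 = 3.558 mg/L.
D(0.501) = [0.394×36.05/(1.35−0.394)](e^(−0.394×0.501) − e^(−1.35×0.501)) + 3.558 e^(−1.35×0.501)
= 14.86 × (0.8209 − 0.5085) + 3.558 × 0.5085 = 6.451 mg/L.
DO = 11.0 − 6.451 = 4.549 mg/L.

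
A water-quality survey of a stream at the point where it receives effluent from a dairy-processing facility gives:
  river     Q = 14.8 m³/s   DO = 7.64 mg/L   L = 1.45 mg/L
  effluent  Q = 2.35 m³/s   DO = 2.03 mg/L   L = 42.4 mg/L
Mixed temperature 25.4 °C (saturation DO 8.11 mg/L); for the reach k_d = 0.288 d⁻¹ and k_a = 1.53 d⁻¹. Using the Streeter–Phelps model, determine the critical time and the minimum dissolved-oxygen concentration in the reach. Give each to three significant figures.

Mixed DO = (14.8×7.64 + 2.35×2.03)/(14.8+2.35) = 117.8/17.15 = 6.871 mg/L.
Mixed L₀ = (14.8×1.45 + 2.35×42.4)/(17.15) = 121.1/17.15 = 7.061 mg/L.
Initial deficit D₀ = C_s − DO₀ = 8.11 − 6.871 = 1.239 mg/L.
t_c = (1/1.242) ln[(1.53/0.288)(1 − 1.239×1.242/(0.288×7.061))] = 0.8052 × ln(1.293) = 0.2072 d.
D_c = (0.288/1.53) × 7.061 × e^(−0.288×0.2072) = 0.1882 × 7.061 × 0.9421 = 1.252 mg/L.
Minimum DO = 8.11 − 1.252 = 6.858 mg/L.

t_c ≈ 0.207 d; minimum DO ≈ 6.86 mg/L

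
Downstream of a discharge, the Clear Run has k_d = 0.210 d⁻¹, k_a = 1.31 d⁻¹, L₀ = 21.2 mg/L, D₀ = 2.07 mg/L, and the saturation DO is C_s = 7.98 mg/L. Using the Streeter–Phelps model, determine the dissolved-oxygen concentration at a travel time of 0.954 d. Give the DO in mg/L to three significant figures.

k_d L₀/(k_a−k_d) = 0.210×21.2/(1.31−0.210) = 4.452/1.100 = 4.047 mg/L.
e^(−k_d t) = e^(−0.210×0.9540) = 0.8185; e^(−k_a t) = e^(−1.31×0.9540) = 0.2866.
D = 4.047 × (0.8185 − 0.2866) + 2.07 × 0.2866 = 2.153 + 0.5932 = 2.746 mg/L.
DO = C_s − D = 7.98 − 2.746 = 5.234 mg/L.

DO ≈ 5.23 mg/L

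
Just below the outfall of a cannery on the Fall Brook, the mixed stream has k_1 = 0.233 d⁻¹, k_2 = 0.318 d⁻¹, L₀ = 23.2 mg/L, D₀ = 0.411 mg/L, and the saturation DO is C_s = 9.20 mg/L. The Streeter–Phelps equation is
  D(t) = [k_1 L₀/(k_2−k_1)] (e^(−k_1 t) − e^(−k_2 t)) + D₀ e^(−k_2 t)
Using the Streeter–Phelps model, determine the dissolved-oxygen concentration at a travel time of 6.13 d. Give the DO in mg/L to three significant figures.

DO ≈ 2.95 mg/L

k_1 L₀/(k_2−k_1) = 0.233×23.2/(0.318−0.233) = 5.406/0.08500 = 63.60 mg/L.
e^(−k_1 t) = e^(−0.233×6.130) = 0.2397; e^(−k_2 t) = e^(−0.318×6.130) = 0.1424.
D = 63.60 × (0.2397 − 0.1424) + 0.411 × 0.1424 = 6.191 + 0.05851 = 6.250 mg/L.
DO = C_s − D = 9.20 − 6.250 = 2.950 mg/L.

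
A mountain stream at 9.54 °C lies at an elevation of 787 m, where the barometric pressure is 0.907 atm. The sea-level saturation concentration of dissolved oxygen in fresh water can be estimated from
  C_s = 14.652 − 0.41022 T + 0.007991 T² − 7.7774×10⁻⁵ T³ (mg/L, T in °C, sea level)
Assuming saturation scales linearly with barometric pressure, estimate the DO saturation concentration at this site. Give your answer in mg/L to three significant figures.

C_s ≈ 10.3 mg/L

At sea level: C_s = 14.652 − 0.41022×9.54 + 0.007991×9.54² − 7.7774×10⁻⁵×9.54³ = 11.40 mg/L.
Pressure correction: C_s' = 11.40 × 0.907 = 10.34 mg/L.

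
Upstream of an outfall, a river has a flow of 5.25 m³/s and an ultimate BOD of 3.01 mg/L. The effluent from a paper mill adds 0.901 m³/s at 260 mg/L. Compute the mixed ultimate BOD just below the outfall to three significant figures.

40.7 mg/L

Flow-weighted mixing: C = (Q_r C_r + Q_w C_w)/(Q_r + Q_w)
= (5.25×3.01 + 0.901×260)/(5.25 + 0.901) = 250.1/6.151 = 40.65 mg/L.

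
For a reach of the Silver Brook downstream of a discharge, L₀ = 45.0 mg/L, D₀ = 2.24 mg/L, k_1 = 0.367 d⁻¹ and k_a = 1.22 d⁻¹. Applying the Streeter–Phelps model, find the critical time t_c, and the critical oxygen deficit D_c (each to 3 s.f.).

With k_a/k_1 = 3.324 and 1 − D₀(k_a−k_1)/(k_1 L₀) = 0.8843,
t_c = ln(3.324 × 0.8843) / (1.22 − 0.367) = ln(2.940) / 0.8530 = 1.078/0.8530 = 1.264 d.
D_c = (k_1/k_a) L₀ e^(−k_1 t_c) = (0.367/1.22) × 45.0 × e^(−0.367×1.264) = 0.3008 × 45.0 × 0.6288 = 8.512 mg/L.

t_c ≈ 1.26 d; D_c ≈ 8.51 mg/L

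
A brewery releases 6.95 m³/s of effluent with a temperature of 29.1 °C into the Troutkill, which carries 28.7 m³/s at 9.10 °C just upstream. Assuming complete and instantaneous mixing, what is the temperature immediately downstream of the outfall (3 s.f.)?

13.0 °C

Flow-weighted mixing: C = (Q_r C_r + Q_w C_w)/(Q_r + Q_w)
= (28.7×9.10 + 6.95×29.1)/(28.7 + 6.95) = 463.4/35.65 = 13.00 °C.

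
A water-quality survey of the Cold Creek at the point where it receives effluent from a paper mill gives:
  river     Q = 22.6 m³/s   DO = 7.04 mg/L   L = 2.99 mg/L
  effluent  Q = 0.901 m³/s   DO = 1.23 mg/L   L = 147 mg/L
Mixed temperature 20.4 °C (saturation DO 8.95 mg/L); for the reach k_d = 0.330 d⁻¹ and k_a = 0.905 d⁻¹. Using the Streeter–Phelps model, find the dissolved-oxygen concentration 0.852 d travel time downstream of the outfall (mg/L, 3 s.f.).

DO ≈ 6.54 mg/L

Mixed DO = (22.6×7.04 + 0.901×1.23)/(22.6+0.901) = 160.2/23.50 = 6.817 mg/L.
Mixed L₀ = (22.6×2.99 + 0.901×147)/(23.50) = 200.0/23.50 = 8.511 mg/L.
Initial deficit D₀ = C_s − DO₀ = 8.95 − 6.817 = 2.133 mg/L.
D(0.852) = [0.330×8.511/(0.905−0.330)](e^(−0.330×0.852) − e^(−0.905×0.852)) + 2.133 e^(−0.905×0.852)
= 4.885 × (0.7549 − 0.4625) + 2.133 × 0.4625 = 2.415 mg/L.
DO = 8.95 − 2.415 = 6.535 mg/L.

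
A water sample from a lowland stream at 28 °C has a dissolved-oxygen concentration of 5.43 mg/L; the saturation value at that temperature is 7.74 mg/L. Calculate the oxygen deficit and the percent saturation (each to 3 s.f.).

D = C_s − C = 7.74 − 5.43 = 2.31 mg/L.
% saturation = 5.43/7.74 × 100 = 70.2 %.

D ≈ 2.31 mg/L; 70.2 % saturation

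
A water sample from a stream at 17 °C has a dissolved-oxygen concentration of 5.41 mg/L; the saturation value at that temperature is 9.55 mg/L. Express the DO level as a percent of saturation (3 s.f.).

56.6 % saturation

% saturation = C/C_s × 100 = 5.41/9.55 × 100 = 56.6 %.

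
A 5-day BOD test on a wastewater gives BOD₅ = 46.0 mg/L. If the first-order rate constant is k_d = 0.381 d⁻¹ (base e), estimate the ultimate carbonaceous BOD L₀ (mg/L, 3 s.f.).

BOD₅ = L₀(1 − e^(−5k_d)) ⇒ L₀ = BOD₅ / (1 − e^(−5×0.381))
= 46.0 / (1 − 0.1488) = 46.0 / 0.8512 = 54.04 mg/L.

L₀ ≈ 54.0 mg/L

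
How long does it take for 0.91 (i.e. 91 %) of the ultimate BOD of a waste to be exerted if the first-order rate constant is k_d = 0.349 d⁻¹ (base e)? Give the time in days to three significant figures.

t ≈ 6.90 d

y/L₀ = 1 − e^(−k_d t) = 0.91 ⇒ e^(−k_d t) = 0.0900
t = −ln(0.0900) / 0.349 = 2.408 / 0.349 = 6.900 d.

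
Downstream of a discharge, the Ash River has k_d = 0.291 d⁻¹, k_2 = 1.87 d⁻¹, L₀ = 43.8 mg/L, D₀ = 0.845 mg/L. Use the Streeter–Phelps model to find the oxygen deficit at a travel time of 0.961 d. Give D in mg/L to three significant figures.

D ≈ 4.90 mg/L

k_d L₀/(k_2−k_d) = 0.291×43.8/(1.87−0.291) = 12.75/1.579 = 8.072 mg/L.
e^(−k_d t) = e^(−0.291×0.9610) = 0.7560; e^(−k_2 t) = e^(−1.87×0.9610) = 0.1658.
D = 8.072 × (0.7560 − 0.1658) + 0.845 × 0.1658 = 4.765 + 0.1401 = 4.905 mg/L.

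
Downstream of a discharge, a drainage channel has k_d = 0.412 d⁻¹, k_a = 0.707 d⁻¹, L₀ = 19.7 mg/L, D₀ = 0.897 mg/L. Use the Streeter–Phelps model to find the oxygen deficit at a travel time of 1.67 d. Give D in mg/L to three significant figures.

k_d L₀/(k_a−k_d) = 0.412×19.7/(0.707−0.412) = 8.116/0.2950 = 27.51 mg/L.
e^(−k_d t) = e^(−0.412×1.670) = 0.5026; e^(−k_a t) = e^(−0.707×1.670) = 0.3071.
D = 27.51 × (0.5026 − 0.3071) + 0.897 × 0.3071 = 5.379 + 0.2754 = 5.654 mg/L.

D ≈ 5.65 mg/L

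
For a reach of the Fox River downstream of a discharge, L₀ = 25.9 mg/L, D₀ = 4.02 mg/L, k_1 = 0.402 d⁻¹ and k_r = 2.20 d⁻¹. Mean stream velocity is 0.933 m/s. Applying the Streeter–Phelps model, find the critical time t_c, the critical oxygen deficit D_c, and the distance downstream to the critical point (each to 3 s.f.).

With k_r/k_1 = 5.473 and 1 − D₀(k_r−k_1)/(k_1 L₀) = 0.3058,
t_c = ln(5.473 × 0.3058) / (2.20 − 0.402) = ln(1.673) / 1.798 = 0.5149/1.798 = 0.2864 d.
D_c = (k_1/k_r) L₀ e^(−k_1 t_c) = (0.402/2.20) × 25.9 × e^(−0.402×0.2864) = 0.1827 × 25.9 × 0.8913 = 4.218 mg/L.
x_c = v t_c = 0.933 m/s × 0.2864 d × 86400 s/d = 23090 m ≈ 23.1 km.

t_c ≈ 0.286 d; D_c ≈ 4.22 mg/L; x_c ≈ 23.1 km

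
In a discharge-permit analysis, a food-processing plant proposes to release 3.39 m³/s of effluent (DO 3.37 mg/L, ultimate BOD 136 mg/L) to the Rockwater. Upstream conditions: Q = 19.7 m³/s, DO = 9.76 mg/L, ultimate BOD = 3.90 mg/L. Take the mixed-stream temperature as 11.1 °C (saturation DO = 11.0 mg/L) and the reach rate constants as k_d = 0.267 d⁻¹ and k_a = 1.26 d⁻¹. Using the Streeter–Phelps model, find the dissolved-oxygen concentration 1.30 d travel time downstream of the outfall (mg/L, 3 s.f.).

DO ≈ 7.37 mg/L

Mixed DO = (19.7×9.76 + 3.39×3.37)/(19.7+3.39) = 203.7/23.09 = 8.822 mg/L.
Mixed L₀ = (19.7×3.90 + 3.39×136)/(23.09) = 537.9/23.09 = 23.29 mg/L.
Initial deficit D₀ = C_s − DO₀ = 11.0 − 8.822 = 2.178 mg/L.
D(1.30) = [0.267×23.29/(1.26−0.267)](e^(−0.267×1.30) − e^(−1.26×1.30)) + 2.178 e^(−1.26×1.30)
= 6.263 × (0.7067 − 0.1944) + 2.178 × 0.1944 = 3.633 mg/L.
DO = 11.0 − 3.633 = 7.367 mg/L.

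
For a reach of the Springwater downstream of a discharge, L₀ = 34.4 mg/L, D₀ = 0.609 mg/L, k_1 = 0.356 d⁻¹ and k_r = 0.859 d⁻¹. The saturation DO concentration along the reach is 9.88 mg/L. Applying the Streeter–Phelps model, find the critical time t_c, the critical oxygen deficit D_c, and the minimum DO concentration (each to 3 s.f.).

With k_r/k_1 = 2.413 and 1 − D₀(k_r−k_1)/(k_1 L₀) = 0.9750,
t_c = ln(2.413 × 0.9750) / (0.859 − 0.356) = ln(2.353) / 0.5030 = 0.8555/0.5030 = 1.701 d.
D_c = (k_1/k_r) L₀ e^(−k_1 t_c) = (0.356/0.859) × 34.4 × e^(−0.356×1.701) = 0.4144 × 34.4 × 0.5458 = 7.781 mg/L.
Minimum DO = C_s − D_c = 9.88 − 7.781 = 2.099 mg/L.

t_c ≈ 1.70 d; D_c ≈ 7.78 mg/L; min DO ≈ 2.10 mg/L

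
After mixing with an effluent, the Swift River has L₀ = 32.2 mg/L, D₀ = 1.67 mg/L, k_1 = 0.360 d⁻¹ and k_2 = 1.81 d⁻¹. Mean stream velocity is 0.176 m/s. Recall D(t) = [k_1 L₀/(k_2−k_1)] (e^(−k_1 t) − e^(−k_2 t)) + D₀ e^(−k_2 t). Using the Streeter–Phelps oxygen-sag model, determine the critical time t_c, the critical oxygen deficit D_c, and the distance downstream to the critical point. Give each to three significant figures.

t_c ≈ 0.952 d; D_c ≈ 4.55 mg/L; x_c ≈ 14.5 km

With k_2/k_1 = 5.028 and 1 − D₀(k_2−k_1)/(k_1 L₀) = 0.7911,
t_c = ln(5.028 × 0.7911) / (1.81 − 0.360) = ln(3.978) / 1.450 = 1.381/1.450 = 0.9522 d.
L(t_c) = L₀ e^(−k_1 t_c) = 32.2 × 0.7098 = 22.86 mg/L, and at the critical point k_2 D_c = k_1 L, so D_c = (0.360/1.81) × 22.86 = 4.546 mg/L.
x_c = v t_c = 0.176 m/s × 0.9522 d × 86400 s/d = 14480 m ≈ 14.5 km.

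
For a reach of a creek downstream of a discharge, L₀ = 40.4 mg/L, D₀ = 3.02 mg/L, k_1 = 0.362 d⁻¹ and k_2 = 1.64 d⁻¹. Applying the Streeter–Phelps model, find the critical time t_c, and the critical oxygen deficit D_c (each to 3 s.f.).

t_c ≈ 0.942 d; D_c ≈ 6.34 mg/L

At the critical point dD/dt = 0, so k_1 L₀ e^(−k_1 t) = k_2 D. Substituting D(t) from the Streeter–Phelps equation and solving for t gives
t_c = ln[(k_2/k_1)(1 − D₀(k_2−k_1)/(k_1 L₀))] / (k_2−k_1).
Here k_2−k_1 = 1.278 d⁻¹ and 1 − D₀(k_2−k_1)/(k_1 L₀) = 1 − 3.02×1.278/(0.362×40.4) = 0.7361, so
t_c = ln(4.530 × 0.7361) / 1.278 = 1.204 / 1.278 = 0.9424 d.
L(t_c) = L₀ e^(−k_1 t_c) = 40.4 × 0.7109 = 28.72 mg/L, and at the critical point k_2 D_c = k_1 L, so D_c = (0.362/1.64) × 28.72 = 6.340 mg/L.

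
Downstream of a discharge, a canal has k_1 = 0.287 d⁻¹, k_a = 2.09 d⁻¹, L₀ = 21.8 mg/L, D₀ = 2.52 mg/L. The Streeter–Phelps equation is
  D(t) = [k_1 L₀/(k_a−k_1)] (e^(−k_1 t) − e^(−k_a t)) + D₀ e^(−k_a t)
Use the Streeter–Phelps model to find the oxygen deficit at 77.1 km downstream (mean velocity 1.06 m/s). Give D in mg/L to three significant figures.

D ≈ 2.56 mg/L

Travel time t = x/v = 77.1 km / (1.06 m/s) = 77100 m / 1.06 m/s = 72740 s = 0.8419 d.
k_1 L₀/(k_a−k_1) = 0.287×21.8/(2.09−0.287) = 6.257/1.803 = 3.470 mg/L.
e^(−k_1 t) = e^(−0.287×0.8419) = 0.7854; e^(−k_a t) = e^(−2.09×0.8419) = 0.1721.
D = 3.470 × (0.7854 − 0.1721) + 2.52 × 0.1721 = 2.128 + 0.4338 = 2.562 mg/L.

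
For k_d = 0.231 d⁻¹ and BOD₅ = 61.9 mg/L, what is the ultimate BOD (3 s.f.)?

L₀ ≈ 90.4 mg/L

BOD₅ = L₀(1 − e^(−5k_d)) ⇒ L₀ = BOD₅ / (1 − e^(−5×0.231))
= 61.9 / (1 − 0.3151) = 61.9 / 0.6849 = 90.37 mg/L.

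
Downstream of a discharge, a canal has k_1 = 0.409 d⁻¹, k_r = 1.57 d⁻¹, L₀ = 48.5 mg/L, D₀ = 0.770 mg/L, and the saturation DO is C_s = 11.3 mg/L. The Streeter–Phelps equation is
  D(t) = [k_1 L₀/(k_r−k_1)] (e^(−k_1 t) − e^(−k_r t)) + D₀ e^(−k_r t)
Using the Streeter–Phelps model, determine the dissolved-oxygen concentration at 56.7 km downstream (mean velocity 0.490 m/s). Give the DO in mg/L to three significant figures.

DO ≈ 3.41 mg/L

Travel time t = x/v = 56.7 km / (0.490 m/s) = 56700 m / 0.490 m/s = 115700 s = 1.339 d.
k_1 L₀/(k_r−k_1) = 0.409×48.5/(1.57−0.409) = 19.84/1.161 = 17.09 mg/L.
e^(−k_1 t) = e^(−0.409×1.339) = 0.5782; e^(−k_r t) = e^(−1.57×1.339) = 0.1221.
D = 17.09 × (0.5782 − 0.1221) + 0.770 × 0.1221 = 7.793 + 0.09404 = 7.887 mg/L.
DO = C_s − D = 11.3 − 7.887 = 3.413 mg/L.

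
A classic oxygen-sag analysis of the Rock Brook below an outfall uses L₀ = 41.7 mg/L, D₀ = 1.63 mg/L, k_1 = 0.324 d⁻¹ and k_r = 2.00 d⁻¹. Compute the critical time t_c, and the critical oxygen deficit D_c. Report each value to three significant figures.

At the critical point dD/dt = 0, so k_1 L₀ e^(−k_1 t) = k_r D. Substituting D(t) from the Streeter–Phelps equation and solving for t gives
t_c = ln[(k_r/k_1)(1 − D₀(k_r−k_1)/(k_1 L₀))] / (k_r−k_1).
Here k_r−k_1 = 1.676 d⁻¹ and 1 − D₀(k_r−k_1)/(k_1 L₀) = 1 − 1.63×1.676/(0.324×41.7) = 0.7978, so
t_c = ln(6.173 × 0.7978) / 1.676 = 1.594 / 1.676 = 0.9512 d.
L(t_c) = L₀ e^(−k_1 t_c) = 41.7 × 0.7348 = 30.64 mg/L, and at the critical point k_r D_c = k_1 L, so D_c = (0.324/2.00) × 30.64 = 4.964 mg/L.

t_c ≈ 0.951 d; D_c ≈ 4.96 mg/L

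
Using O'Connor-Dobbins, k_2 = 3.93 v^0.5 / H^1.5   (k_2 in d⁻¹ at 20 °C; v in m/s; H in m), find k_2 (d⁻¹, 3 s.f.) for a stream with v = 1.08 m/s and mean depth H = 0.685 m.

k_2 ≈ 7.20 d⁻¹

k_2 = 3.93 × 1.08^0.5 / 0.685^1.5 = 3.93 × 1.039 / 0.5669 = 7.204 d⁻¹.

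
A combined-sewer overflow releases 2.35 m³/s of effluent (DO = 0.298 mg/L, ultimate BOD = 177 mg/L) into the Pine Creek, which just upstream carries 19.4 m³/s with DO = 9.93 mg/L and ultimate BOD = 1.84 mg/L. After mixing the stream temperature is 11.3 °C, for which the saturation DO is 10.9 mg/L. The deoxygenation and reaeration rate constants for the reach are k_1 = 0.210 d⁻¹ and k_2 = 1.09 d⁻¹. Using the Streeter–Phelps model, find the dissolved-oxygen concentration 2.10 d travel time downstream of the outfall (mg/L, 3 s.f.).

DO ≈ 8.01 mg/L

Mixed DO = (19.4×9.93 + 2.35×0.298)/(19.4+2.35) = 193.3/21.75 = 8.889 mg/L.
Mixed L₀ = (19.4×1.84 + 2.35×177)/(21.75) = 451.6/21.75 = 20.77 mg/L.
Initial deficit D₀ = C_s − DO₀ = 10.9 − 8.889 = 2.011 mg/L.
D(2.10) = [0.210×20.77/(1.09−0.210)](e^(−0.210×2.10) − e^(−1.09×2.10)) + 2.011 e^(−1.09×2.10)
= 4.955 × (0.6434 − 0.1014) + 2.011 × 0.1014 = 2.890 mg/L.
DO = 10.9 − 2.890 = 8.010 mg/L.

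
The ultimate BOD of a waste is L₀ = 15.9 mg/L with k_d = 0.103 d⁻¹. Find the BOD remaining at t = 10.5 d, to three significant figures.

L_t = L₀ e^(−k_d t) = 15.9 × e^(−0.103×10.5) = 15.9 × 0.3391 = 5.391 mg/L.

L ≈ 5.39 mg/L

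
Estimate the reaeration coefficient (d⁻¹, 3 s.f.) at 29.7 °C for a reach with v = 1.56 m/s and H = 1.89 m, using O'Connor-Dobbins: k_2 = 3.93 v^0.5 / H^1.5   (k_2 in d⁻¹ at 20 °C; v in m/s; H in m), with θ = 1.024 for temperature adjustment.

k_2 ≈ 2.38 d⁻¹

k_2(20) = 3.93 × 1.56^0.5 / 1.89^1.5 = 3.93 × 1.249 / 2.598 = 1.889 d⁻¹.
k_2(29.7) = 1.889 × 1.024^(29.7−20) = 1.889 × 1.259 = 2.378 d⁻¹.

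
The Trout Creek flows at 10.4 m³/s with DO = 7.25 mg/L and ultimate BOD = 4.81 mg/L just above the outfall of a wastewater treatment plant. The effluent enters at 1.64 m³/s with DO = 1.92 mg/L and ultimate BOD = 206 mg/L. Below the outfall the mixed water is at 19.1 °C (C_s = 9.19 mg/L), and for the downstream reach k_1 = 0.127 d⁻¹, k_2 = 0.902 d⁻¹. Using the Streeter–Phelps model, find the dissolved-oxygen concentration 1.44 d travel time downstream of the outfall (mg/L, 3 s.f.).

Mixed DO = (10.4×7.25 + 1.64×1.92)/(10.4+1.64) = 78.55/12.04 = 6.524 mg/L.
Mixed L₀ = (10.4×4.81 + 1.64×206)/(12.04) = 387.9/12.04 = 32.21 mg/L.
Initial deficit D₀ = C_s − DO₀ = 9.19 − 6.524 = 2.666 mg/L.
D(1.44) = [0.127×32.21/(0.902−0.127)](e^(−0.127×1.44) − e^(−0.902×1.44)) + 2.666 e^(−0.902×1.44)
= 5.279 × (0.8329 − 0.2728) + 2.666 × 0.2728 = 3.684 mg/L.
DO = 9.19 − 3.684 = 5.506 mg/L.

DO ≈ 5.51 mg/L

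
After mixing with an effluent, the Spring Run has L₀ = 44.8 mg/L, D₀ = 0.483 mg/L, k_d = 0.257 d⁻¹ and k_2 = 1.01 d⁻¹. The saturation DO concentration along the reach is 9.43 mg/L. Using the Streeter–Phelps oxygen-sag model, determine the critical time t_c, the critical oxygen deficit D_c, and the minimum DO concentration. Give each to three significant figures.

With k_2/k_d = 3.930 and 1 − D₀(k_2−k_d)/(k_d L₀) = 0.9684,
t_c = ln(3.930 × 0.9684) / (1.01 − 0.257) = ln(3.806) / 0.7530 = 1.337/0.7530 = 1.775 d.
L(t_c) = L₀ e^(−k_d t_c) = 44.8 × 0.6337 = 28.39 mg/L, and at the critical point k_2 D_c = k_d L, so D_c = (0.257/1.01) × 28.39 = 7.224 mg/L.
Minimum DO = C_s − D_c = 9.43 − 7.224 = 2.206 mg/L.

t_c ≈ 1.77 d; D_c ≈ 7.22 mg/L; min DO ≈ 2.21 mg/L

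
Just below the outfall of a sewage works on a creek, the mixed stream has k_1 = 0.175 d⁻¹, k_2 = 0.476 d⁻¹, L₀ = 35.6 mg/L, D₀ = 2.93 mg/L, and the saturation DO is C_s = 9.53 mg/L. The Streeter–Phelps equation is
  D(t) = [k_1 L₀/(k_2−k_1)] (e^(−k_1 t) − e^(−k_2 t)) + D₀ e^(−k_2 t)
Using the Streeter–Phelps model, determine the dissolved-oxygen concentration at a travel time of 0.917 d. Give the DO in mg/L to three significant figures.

k_1 L₀/(k_2−k_1) = 0.175×35.6/(0.476−0.175) = 6.230/0.3010 = 20.70 mg/L.
e^(−k_1 t) = e^(−0.175×0.9170) = 0.8517; e^(−k_2 t) = e^(−0.476×0.9170) = 0.6463.
D = 20.70 × (0.8517 − 0.6463) + 2.93 × 0.6463 = 4.252 + 1.894 = 6.146 mg/L.
DO = C_s − D = 9.53 − 6.146 = 3.384 mg/L.

DO ≈ 3.38 mg/L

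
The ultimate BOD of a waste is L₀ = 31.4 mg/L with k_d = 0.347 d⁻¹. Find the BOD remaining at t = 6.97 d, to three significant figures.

L ≈ 2.80 mg/L

L_t = L₀ e^(−k_d t) = 31.4 × e^(−0.347×6.97) = 31.4 × 0.08905 = 2.796 mg/L.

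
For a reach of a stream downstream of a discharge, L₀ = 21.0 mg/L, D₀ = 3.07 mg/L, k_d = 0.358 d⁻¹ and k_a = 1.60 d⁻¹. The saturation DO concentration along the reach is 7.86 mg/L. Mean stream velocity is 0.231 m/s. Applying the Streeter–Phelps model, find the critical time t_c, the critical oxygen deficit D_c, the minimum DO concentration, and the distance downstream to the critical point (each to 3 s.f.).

At the critical point dD/dt = 0, so k_d L₀ e^(−k_d t) = k_a D. Substituting D(t) from the Streeter–Phelps equation and solving for t gives
t_c = ln[(k_a/k_d)(1 − D₀(k_a−k_d)/(k_d L₀))] / (k_a−k_d).
Here k_a−k_d = 1.242 d⁻¹ and 1 − D₀(k_a−k_d)/(k_d L₀) = 1 − 3.07×1.242/(0.358×21.0) = 0.4928, so
t_c = ln(4.469 × 0.4928) / 1.242 = 0.7896 / 1.242 = 0.6358 d.
L(t_c) = L₀ e^(−k_d t_c) = 21.0 × 0.7964 = 16.73 mg/L, and at the critical point k_a D_c = k_d L, so D_c = (0.358/1.60) × 16.73 = 3.742 mg/L.
Minimum DO = C_s − D_c = 7.86 − 3.742 = 4.118 mg/L.
x_c = v t_c = 0.231 m/s × 0.6358 d × 86400 s/d = 12690 m ≈ 12.7 km.

t_c ≈ 0.636 d; D_c ≈ 3.74 mg/L; min DO ≈ 4.12 mg/L; x_c ≈ 12.7 km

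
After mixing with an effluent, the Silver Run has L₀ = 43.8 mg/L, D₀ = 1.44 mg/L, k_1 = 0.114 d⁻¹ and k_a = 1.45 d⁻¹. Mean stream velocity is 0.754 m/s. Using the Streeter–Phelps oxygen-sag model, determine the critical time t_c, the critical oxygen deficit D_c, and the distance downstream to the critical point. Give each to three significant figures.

t_c = [1/(k_a−k_1)] ln[(k_a/k_1)(1 − D₀(k_a−k_1)/(k_1 L₀))]
= [1/(1.45−0.114)] ln[(1.45/0.114)(1 − 1.44×1.336/(0.114×43.8))]
= (1/1.336) ln[12.72 × 0.6147] = 0.7485 × ln(7.819) = 0.7485 × 2.057 = 1.539 d.
L(t_c) = L₀ e^(−k_1 t_c) = 43.8 × 0.8391 = 36.75 mg/L, and at the critical point k_a D_c = k_1 L, so D_c = (0.114/1.45) × 36.75 = 2.889 mg/L.
x_c = v t_c = 0.754 m/s × 1.539 d × 86400 s/d = 100300 m ≈ 100 km.

t_c ≈ 1.54 d; D_c ≈ 2.89 mg/L; x_c ≈ 100 km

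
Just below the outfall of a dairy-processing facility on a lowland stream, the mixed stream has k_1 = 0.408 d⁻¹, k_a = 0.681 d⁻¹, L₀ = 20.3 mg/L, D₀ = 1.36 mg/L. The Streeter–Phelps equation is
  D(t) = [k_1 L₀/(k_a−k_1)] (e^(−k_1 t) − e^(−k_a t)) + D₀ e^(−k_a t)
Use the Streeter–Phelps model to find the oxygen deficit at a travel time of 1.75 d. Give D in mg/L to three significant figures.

k_1 L₀/(k_a−k_1) = 0.408×20.3/(0.681−0.408) = 8.282/0.2730 = 30.34 mg/L.
e^(−k_1 t) = e^(−0.408×1.750) = 0.4897; e^(−k_a t) = e^(−0.681×1.750) = 0.3037.
D = 30.34 × (0.4897 − 0.3037) + 1.36 × 0.3037 = 5.643 + 0.4130 = 6.056 mg/L.

D ≈ 6.06 mg/L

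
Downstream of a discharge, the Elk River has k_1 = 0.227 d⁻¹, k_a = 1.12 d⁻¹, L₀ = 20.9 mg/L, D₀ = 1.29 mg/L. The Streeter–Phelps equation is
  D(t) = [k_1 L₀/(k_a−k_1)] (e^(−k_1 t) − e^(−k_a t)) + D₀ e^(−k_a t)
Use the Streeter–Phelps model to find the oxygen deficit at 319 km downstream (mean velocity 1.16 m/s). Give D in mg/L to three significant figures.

Travel time t = x/v = 319 km / (1.16 m/s) = 319000 m / 1.16 m/s = 275000 s = 3.183 d.
k_1 L₀/(k_a−k_1) = 0.227×20.9/(1.12−0.227) = 4.744/0.8930 = 5.313 mg/L.
e^(−k_1 t) = e^(−0.227×3.183) = 0.4855; e^(−k_a t) = e^(−1.12×3.183) = 0.02830.
D = 5.313 × (0.4855 − 0.02830) + 1.29 × 0.02830 = 2.429 + 0.03651 = 2.466 mg/L.

D ≈ 2.47 mg/L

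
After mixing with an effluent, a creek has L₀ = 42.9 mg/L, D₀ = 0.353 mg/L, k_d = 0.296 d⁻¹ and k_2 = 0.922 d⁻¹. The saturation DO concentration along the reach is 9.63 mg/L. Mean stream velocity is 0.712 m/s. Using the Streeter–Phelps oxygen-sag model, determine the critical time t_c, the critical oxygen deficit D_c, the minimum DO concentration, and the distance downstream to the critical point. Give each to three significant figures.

t_c ≈ 1.79 d; D_c ≈ 8.12 mg/L; min DO ≈ 1.51 mg/L; x_c ≈ 110 km

With k_2/k_d = 3.115 and 1 − D₀(k_2−k_d)/(k_d L₀) = 0.9826,
t_c = ln(3.115 × 0.9826) / (0.922 − 0.296) = ln(3.061) / 0.6260 = 1.119/0.6260 = 1.787 d.
D_c = (k_d/k_2) L₀ e^(−k_d t_c) = (0.296/0.922) × 42.9 × e^(−0.296×1.787) = 0.3210 × 42.9 × 0.5892 = 8.115 mg/L.
Minimum DO = C_s − D_c = 9.63 − 8.115 = 1.515 mg/L.
x_c = v t_c = 0.712 m/s × 1.787 d × 86400 s/d = 109900 m ≈ 110 km.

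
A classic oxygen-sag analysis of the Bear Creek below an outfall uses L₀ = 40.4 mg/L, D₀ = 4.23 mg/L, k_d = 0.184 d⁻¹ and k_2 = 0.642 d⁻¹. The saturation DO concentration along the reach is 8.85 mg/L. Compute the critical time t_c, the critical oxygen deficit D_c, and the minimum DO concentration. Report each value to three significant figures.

t_c ≈ 2.07 d; D_c ≈ 7.91 mg/L; min DO ≈ 0.938 mg/L

t_c = [1/(k_2−k_d)] ln[(k_2/k_d)(1 − D₀(k_2−k_d)/(k_d L₀))]
= [1/(0.642−0.184)] ln[(0.642/0.184)(1 − 4.23×0.4580/(0.184×40.4))]
= (1/0.4580) ln[3.489 × 0.7394] = 2.183 × ln(2.580) = 2.183 × 0.9477 = 2.069 d.
D_c = (k_d/k_2) L₀ e^(−k_d t_c) = (0.184/0.642) × 40.4 × e^(−0.184×2.069) = 0.2866 × 40.4 × 0.6834 = 7.912 mg/L.
Minimum DO = C_s − D_c = 8.85 − 7.912 = 0.9375 mg/L.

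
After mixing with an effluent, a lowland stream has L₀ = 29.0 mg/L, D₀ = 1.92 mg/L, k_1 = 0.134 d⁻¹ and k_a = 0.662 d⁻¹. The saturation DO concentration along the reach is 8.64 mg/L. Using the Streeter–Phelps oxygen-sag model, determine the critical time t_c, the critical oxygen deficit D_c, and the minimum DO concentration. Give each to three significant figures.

t_c ≈ 2.45 d; D_c ≈ 4.23 mg/L; min DO ≈ 4.41 mg/L

At the critical point dD/dt = 0, so k_1 L₀ e^(−k_1 t) = k_a D. Substituting D(t) from the Streeter–Phelps equation and solving for t gives
t_c = ln[(k_a/k_1)(1 − D₀(k_a−k_1)/(k_1 L₀))] / (k_a−k_1).
Here k_a−k_1 = 0.5280 d⁻¹ and 1 − D₀(k_a−k_1)/(k_1 L₀) = 1 − 1.92×0.5280/(0.134×29.0) = 0.7391, so
t_c = ln(4.940 × 0.7391) / 0.5280 = 1.295 / 0.5280 = 2.453 d.
D_c = (k_1/k_a) L₀ e^(−k_1 t_c) = (0.134/0.662) × 29.0 × e^(−0.134×2.453) = 0.2024 × 29.0 × 0.7199 = 4.226 mg/L.
Minimum DO = C_s − D_c = 8.64 − 4.226 = 4.414 mg/L.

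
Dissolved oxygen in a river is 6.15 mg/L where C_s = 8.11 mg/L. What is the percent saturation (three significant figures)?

75.8 % saturation

% saturation = C/C_s × 100 = 6.15/8.11 × 100 = 75.8 %.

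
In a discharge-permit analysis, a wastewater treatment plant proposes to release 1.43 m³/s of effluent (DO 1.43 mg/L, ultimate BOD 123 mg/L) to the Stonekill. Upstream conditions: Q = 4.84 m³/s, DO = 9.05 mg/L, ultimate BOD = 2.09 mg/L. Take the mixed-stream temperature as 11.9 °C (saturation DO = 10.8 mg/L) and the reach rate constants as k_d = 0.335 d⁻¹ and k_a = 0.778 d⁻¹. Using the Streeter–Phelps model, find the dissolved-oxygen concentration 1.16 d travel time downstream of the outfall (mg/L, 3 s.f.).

DO ≈ 3.27 mg/L

Mixed DO = (4.84×9.05 + 1.43×1.43)/(4.84+1.43) = 45.85/6.270 = 7.312 mg/L.
Mixed L₀ = (4.84×2.09 + 1.43×123)/(6.270) = 186.0/6.270 = 29.67 mg/L.
Initial deficit D₀ = C_s − DO₀ = 10.8 − 7.312 = 3.488 mg/L.
D(1.16) = [0.335×29.67/(0.778−0.335)](e^(−0.335×1.16) − e^(−0.778×1.16)) + 3.488 e^(−0.778×1.16)
= 22.43 × (0.6780 − 0.4056) + 3.488 × 0.4056 = 7.526 mg/L.
DO = 10.8 − 7.526 = 3.274 mg/L.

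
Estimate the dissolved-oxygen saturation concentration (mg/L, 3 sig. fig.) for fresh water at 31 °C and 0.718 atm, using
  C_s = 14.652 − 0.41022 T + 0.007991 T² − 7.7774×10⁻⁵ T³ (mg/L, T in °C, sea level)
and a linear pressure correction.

At sea level: C_s = 14.652 − 0.41022×31 + 0.007991×31² − 7.7774×10⁻⁵×31³ = 7.298 mg/L.
Pressure correction: C_s' = 7.298 × 0.718 = 5.240 mg/L.

C_s ≈ 5.24 mg/L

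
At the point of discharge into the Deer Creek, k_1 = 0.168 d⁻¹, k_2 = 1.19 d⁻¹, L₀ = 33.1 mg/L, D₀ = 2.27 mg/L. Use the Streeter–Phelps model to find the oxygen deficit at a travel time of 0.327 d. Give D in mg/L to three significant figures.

k_1 L₀/(k_2−k_1) = 0.168×33.1/(1.19−0.168) = 5.561/1.022 = 5.441 mg/L.
e^(−k_1 t) = e^(−0.168×0.3270) = 0.9465; e^(−k_2 t) = e^(−1.19×0.3270) = 0.6776.
D = 5.441 × (0.9465 − 0.6776) + 2.27 × 0.6776 = 1.463 + 1.538 = 3.001 mg/L.

D ≈ 3.00 mg/L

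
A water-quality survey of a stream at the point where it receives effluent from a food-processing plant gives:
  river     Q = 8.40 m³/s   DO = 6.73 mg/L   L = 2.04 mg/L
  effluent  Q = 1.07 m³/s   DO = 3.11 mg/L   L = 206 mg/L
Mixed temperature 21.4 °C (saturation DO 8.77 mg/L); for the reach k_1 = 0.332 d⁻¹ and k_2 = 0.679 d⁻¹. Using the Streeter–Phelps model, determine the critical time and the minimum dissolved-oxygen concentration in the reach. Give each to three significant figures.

t_c ≈ 1.75 d; minimum DO ≈ 1.91 mg/L

Mixed DO = (8.40×6.73 + 1.07×3.11)/(8.40+1.07) = 59.86/9.470 = 6.321 mg/L.
Mixed L₀ = (8.40×2.04 + 1.07×206)/(9.470) = 237.6/9.470 = 25.09 mg/L.
Initial deficit D₀ = C_s − DO₀ = 8.77 − 6.321 = 2.449 mg/L.
t_c = (1/0.3470) ln[(0.679/0.332)(1 − 2.449×0.3470/(0.332×25.09))] = 2.882 × ln(1.836) = 1.752 d.
D_c = (0.332/0.679) × 25.09 × e^(−0.332×1.752) = 0.4890 × 25.09 × 0.5590 = 6.857 mg/L.
Minimum DO = 8.77 − 6.857 = 1.913 mg/L.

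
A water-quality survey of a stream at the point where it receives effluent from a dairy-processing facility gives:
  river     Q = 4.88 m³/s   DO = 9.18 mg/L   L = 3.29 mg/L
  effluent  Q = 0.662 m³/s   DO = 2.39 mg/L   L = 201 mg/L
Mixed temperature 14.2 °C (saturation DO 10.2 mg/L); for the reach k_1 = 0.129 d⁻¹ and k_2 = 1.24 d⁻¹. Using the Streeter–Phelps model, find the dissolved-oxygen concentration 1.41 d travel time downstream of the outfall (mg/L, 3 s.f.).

DO ≈ 7.82 mg/L

Mixed DO = (4.88×9.18 + 0.662×2.39)/(4.88+0.662) = 46.38/5.542 = 8.369 mg/L.
Mixed L₀ = (4.88×3.29 + 0.662×201)/(5.542) = 149.1/5.542 = 26.91 mg/L.
Initial deficit D₀ = C_s − DO₀ = 10.2 − 8.369 = 1.831 mg/L.
D(1.41) = [0.129×26.91/(1.24−0.129)](e^(−0.129×1.41) − e^(−1.24×1.41)) + 1.831 e^(−1.24×1.41)
= 3.124 × (0.8337 − 0.1741) + 1.831 × 0.1741 = 2.380 mg/L.
DO = 10.2 − 2.380 = 7.820 mg/L.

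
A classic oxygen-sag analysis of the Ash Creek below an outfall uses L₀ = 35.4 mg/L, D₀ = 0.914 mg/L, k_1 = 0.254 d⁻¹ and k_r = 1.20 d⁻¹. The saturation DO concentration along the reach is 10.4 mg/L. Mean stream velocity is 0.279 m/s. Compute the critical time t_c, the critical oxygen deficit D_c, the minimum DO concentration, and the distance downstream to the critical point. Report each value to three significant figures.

t_c = [1/(k_r−k_1)] ln[(k_r/k_1)(1 − D₀(k_r−k_1)/(k_1 L₀))]
= [1/(1.20−0.254)] ln[(1.20/0.254)(1 − 0.914×0.9460/(0.254×35.4))]
= (1/0.9460) ln[4.724 × 0.9038] = 1.057 × ln(4.270) = 1.057 × 1.452 = 1.535 d.
D_c = (k_1/k_r) L₀ e^(−k_1 t_c) = (0.254/1.20) × 35.4 × e^(−0.254×1.535) = 0.2117 × 35.4 × 0.6772 = 5.074 mg/L.
Minimum DO = C_s − D_c = 10.4 − 5.074 = 5.326 mg/L.
x_c = v t_c = 0.279 m/s × 1.535 d × 86400 s/d = 36990 m ≈ 37.0 km.

t_c ≈ 1.53 d; D_c ≈ 5.07 mg/L; min DO ≈ 5.33 mg/L; x_c ≈ 37.0 km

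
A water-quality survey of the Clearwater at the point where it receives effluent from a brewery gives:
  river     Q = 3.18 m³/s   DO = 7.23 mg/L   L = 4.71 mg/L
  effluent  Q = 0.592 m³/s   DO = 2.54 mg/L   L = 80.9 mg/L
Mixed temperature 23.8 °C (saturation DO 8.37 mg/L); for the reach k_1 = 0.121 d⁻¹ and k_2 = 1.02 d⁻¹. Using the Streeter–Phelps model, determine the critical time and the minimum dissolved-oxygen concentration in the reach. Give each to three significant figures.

t_c ≈ 0.358 d; minimum DO ≈ 6.48 mg/L

Mixed DO = (3.18×7.23 + 0.592×2.54)/(3.18+0.592) = 24.50/3.772 = 6.494 mg/L.
Mixed L₀ = (3.18×4.71 + 0.592×80.9)/(3.772) = 62.87/3.772 = 16.67 mg/L.
Initial deficit D₀ = C_s − DO₀ = 8.37 − 6.494 = 1.876 mg/L.
t_c = (1/0.8990) ln[(1.02/0.121)(1 − 1.876×0.8990/(0.121×16.67))] = 1.112 × ln(1.380) = 0.3584 d.
D_c = (0.121/1.02) × 16.67 × e^(−0.121×0.3584) = 0.1186 × 16.67 × 0.9576 = 1.893 mg/L.
Minimum DO = 8.37 − 1.893 = 6.477 mg/L.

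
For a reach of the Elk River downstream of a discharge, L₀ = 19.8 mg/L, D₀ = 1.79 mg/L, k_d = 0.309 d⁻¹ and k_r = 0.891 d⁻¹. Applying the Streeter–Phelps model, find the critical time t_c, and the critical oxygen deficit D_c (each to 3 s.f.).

t_c ≈ 1.50 d; D_c ≈ 4.32 mg/L

At the critical point dD/dt = 0, so k_d L₀ e^(−k_d t) = k_r D. Substituting D(t) from the Streeter–Phelps equation and solving for t gives
t_c = ln[(k_r/k_d)(1 − D₀(k_r−k_d)/(k_d L₀))] / (k_r−k_d).
Here k_r−k_d = 0.5820 d⁻¹ and 1 − D₀(k_r−k_d)/(k_d L₀) = 1 − 1.79×0.5820/(0.309×19.8) = 0.8297, so
t_c = ln(2.883 × 0.8297) / 0.5820 = 0.8723 / 0.5820 = 1.499 d.
D_c = (k_d/k_r) L₀ e^(−k_d t_c) = (0.309/0.891) × 19.8 × e^(−0.309×1.499) = 0.3468 × 19.8 × 0.6293 = 4.321 mg/L.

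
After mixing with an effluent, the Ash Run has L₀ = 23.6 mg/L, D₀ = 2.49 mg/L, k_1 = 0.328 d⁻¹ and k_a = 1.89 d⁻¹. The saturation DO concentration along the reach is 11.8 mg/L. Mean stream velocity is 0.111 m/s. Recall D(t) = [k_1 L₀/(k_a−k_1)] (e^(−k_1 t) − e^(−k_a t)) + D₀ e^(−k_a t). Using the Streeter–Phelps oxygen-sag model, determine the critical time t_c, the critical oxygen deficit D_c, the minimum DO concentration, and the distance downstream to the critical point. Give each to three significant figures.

t_c = [1/(k_a−k_1)] ln[(k_a/k_1)(1 − D₀(k_a−k_1)/(k_1 L₀))]
= [1/(1.89−0.328)] ln[(1.89/0.328)(1 − 2.49×1.562/(0.328×23.6))]
= (1/1.562) ln[5.762 × 0.4975] = 0.6402 × ln(2.867) = 0.6402 × 1.053 = 0.6743 d.
D_c = (k_1/k_a) L₀ e^(−k_1 t_c) = (0.328/1.89) × 23.6 × e^(−0.328×0.6743) = 0.1735 × 23.6 × 0.8016 = 3.283 mg/L.
Minimum DO = C_s − D_c = 11.8 − 3.283 = 8.517 mg/L.
x_c = v t_c = 0.111 m/s × 0.6743 d × 86400 s/d = 6467 m ≈ 6.47 km.

t_c ≈ 0.674 d; D_c ≈ 3.28 mg/L; min DO ≈ 8.52 mg/L; x_c ≈ 6.47 km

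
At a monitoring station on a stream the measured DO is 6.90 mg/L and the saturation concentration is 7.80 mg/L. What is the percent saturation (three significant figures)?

88.5 % saturation

% saturation = C/C_s × 100 = 6.90/7.80 × 100 = 88.5 %.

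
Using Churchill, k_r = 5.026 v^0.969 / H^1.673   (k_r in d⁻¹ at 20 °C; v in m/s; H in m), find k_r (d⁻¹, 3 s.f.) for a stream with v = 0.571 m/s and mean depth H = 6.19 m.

k_r ≈ 0.138 d⁻¹

k_r = 5.026 × 0.571^0.969 / 6.19^1.673 = 5.026 × 0.5810 / 21.11 = 0.1383 d⁻¹.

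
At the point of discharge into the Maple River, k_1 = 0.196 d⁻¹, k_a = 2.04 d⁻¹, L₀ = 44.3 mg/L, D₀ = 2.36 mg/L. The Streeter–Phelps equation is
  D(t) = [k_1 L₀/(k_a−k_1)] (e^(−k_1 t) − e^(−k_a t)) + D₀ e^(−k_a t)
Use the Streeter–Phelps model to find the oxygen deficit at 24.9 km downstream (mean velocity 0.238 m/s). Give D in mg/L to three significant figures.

Travel time t = x/v = 24.9 km / (0.238 m/s) = 24900 m / 0.238 m/s = 104600 s = 1.211 d.
k_1 L₀/(k_a−k_1) = 0.196×44.3/(2.04−0.196) = 8.683/1.844 = 4.709 mg/L.
e^(−k_1 t) = e^(−0.196×1.211) = 0.7887; e^(−k_a t) = e^(−2.04×1.211) = 0.08456.
D = 4.709 × (0.7887 − 0.08456) + 2.36 × 0.08456 = 3.316 + 0.1996 = 3.515 mg/L.

D ≈ 3.52 mg/L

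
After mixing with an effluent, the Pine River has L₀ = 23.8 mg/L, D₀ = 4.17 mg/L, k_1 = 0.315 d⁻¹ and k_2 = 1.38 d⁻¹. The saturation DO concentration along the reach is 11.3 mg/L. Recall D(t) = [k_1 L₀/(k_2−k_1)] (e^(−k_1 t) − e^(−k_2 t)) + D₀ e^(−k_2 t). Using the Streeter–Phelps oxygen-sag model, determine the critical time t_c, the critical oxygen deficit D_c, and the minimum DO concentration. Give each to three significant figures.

t_c ≈ 0.544 d; D_c ≈ 4.58 mg/L; min DO ≈ 6.72 mg/L

t_c = [1/(k_2−k_1)] ln[(k_2/k_1)(1 − D₀(k_2−k_1)/(k_1 L₀))]
= [1/(1.38−0.315)] ln[(1.38/0.315)(1 − 4.17×1.065/(0.315×23.8))]
= (1/1.065) ln[4.381 × 0.4076] = 0.9390 × ln(1.786) = 0.9390 × 0.5799 = 0.5445 d.
D_c = (k_1/k_2) L₀ e^(−k_1 t_c) = (0.315/1.38) × 23.8 × e^(−0.315×0.5445) = 0.2283 × 23.8 × 0.8424 = 4.576 mg/L.
Minimum DO = C_s − D_c = 11.3 − 4.576 = 6.724 mg/L.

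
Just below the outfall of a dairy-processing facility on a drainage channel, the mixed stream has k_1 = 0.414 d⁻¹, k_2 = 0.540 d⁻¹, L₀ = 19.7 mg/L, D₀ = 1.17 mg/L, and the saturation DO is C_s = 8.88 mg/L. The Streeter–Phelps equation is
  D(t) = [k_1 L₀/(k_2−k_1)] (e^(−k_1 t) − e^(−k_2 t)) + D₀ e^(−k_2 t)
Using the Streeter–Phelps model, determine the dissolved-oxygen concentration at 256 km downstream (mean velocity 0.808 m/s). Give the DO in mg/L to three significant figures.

DO ≈ 3.47 mg/L

Travel time t = x/v = 256 km / (0.808 m/s) = 256000 m / 0.808 m/s = 316800 s = 3.667 d.
k_1 L₀/(k_2−k_1) = 0.414×19.7/(0.540−0.414) = 8.156/0.1260 = 64.73 mg/L.
e^(−k_1 t) = e^(−0.414×3.667) = 0.2191; e^(−k_2 t) = e^(−0.540×3.667) = 0.1380.
D = 64.73 × (0.2191 − 0.1380) + 1.17 × 0.1380 = 5.248 + 0.1615 = 5.409 mg/L.
DO = C_s − D = 8.88 − 5.409 = 3.471 mg/L.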